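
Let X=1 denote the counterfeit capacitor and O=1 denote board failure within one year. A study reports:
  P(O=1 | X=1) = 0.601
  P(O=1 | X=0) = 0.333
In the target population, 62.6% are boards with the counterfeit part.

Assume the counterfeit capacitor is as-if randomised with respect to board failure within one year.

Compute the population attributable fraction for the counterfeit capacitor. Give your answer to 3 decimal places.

Let p₁ = 0.601, p₀ = 0.333.
Overall risk P(Y=1) = π·p₁ + (1−π)·p₀ = 0.626×0.601 + 0.374×0.333 = 0.50077.
Under exogeneity, PAF = [P(Y=1) − p₀] / P(Y=1).
PAF = (0.50077 − 0.333) / 0.50077 ≈ 0.3350

PAF ≈ 0.335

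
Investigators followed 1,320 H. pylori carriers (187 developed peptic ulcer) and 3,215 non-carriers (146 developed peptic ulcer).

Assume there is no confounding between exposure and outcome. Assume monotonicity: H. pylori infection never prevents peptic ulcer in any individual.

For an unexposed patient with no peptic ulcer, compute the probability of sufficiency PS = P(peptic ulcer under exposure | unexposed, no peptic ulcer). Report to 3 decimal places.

PS ≈ 0.101

p₁ = P(outcome | exposed) = 187/1320 = 0.14167
p₀ = P(outcome | unexposed) = 146/3215 = 0.045412
Under exogeneity and monotonicity, PS = (p₁ − p₀) / (1 − p₀).
PS = (0.14167 − 0.045412) / (1 − 0.045412) = 0.096255 / 0.95459 ≈ 0.1008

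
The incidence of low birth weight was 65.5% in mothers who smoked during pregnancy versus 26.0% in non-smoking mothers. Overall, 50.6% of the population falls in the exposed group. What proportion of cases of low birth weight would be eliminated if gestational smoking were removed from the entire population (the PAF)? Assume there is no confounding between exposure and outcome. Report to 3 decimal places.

PAF ≈ 0.435

p₁ = 0.655, p₀ = 0.26.
Overall risk P(Y=1) = π·p₁ + (1−π)·p₀ = 0.506×0.655 + 0.494×0.26 = 0.45987.
Under exogeneity, PAF = [P(Y=1) − p₀] / P(Y=1).
PAF = (0.45987 − 0.26) / 0.45987 ≈ 0.4346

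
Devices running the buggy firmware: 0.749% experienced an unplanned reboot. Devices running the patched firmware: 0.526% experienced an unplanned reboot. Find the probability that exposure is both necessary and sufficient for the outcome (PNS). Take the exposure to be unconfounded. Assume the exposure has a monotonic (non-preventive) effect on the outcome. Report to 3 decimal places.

p₁ = 0.00749, p₀ = 0.00526.
Under exogeneity and monotonicity, PNS = p₁ − p₀.
PNS = 0.00749 − 0.00526 = 0.00223

PNS ≈ 0.002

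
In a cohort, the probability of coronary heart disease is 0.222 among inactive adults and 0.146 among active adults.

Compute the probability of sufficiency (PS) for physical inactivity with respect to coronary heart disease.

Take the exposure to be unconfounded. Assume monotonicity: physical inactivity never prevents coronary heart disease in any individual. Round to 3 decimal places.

Let p₁ = 0.222, p₀ = 0.146.
Under exogeneity and monotonicity, PS = (p₁ − p₀) / (1 − p₀).
PS = (0.222 − 0.146) / (1 − 0.146) = 0.076 / 0.854 ≈ 0.0890

PS ≈ 0.089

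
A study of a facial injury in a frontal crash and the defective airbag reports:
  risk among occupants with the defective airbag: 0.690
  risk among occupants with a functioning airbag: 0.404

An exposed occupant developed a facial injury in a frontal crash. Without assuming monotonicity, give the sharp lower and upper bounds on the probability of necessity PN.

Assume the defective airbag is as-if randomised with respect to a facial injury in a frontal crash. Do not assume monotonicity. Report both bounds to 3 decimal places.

0.414 ≤ PN ≤ 0.864

Let p₁ = 0.69, p₀ = 0.404.
Under exogeneity alone the bounds on PN are max{0,(p₁−p₀)/p₁} ≤ PN ≤ min{1,(1−p₀)/p₁}.
  lower = (p₁ − p₀)/p₁ = 0.286 / 0.69 ≈ 0.4145
  upper = min{1, (1 − p₀)/p₁} = 0.596 / 0.69 ≈ 0.8638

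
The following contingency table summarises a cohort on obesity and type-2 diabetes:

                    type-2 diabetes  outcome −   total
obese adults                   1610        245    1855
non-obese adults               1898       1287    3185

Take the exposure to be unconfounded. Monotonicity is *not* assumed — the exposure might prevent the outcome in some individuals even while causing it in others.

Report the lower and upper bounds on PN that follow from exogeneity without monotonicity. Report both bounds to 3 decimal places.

0.313 ≤ PN ≤ 0.466

p₁ = P(outcome | exposed) = 1610/1855 = 0.86792
p₀ = P(outcome | unexposed) = 1898/3185 = 0.59592
Under exogeneity alone the bounds on PN are max{0,(p₁−p₀)/p₁} ≤ PN ≤ min{1,(1−p₀)/p₁}.
  lower = (p₁ − p₀)/p₁ = 0.27201 / 0.86792 ≈ 0.3134
  upper = min{1, (1 − p₀)/p₁} = 0.40408 / 0.86792 ≈ 0.4656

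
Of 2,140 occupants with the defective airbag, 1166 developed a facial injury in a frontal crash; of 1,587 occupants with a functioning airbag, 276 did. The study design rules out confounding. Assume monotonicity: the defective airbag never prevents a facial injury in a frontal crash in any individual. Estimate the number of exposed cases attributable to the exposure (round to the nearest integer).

p₁ = P(outcome | exposed) = 1166/2140 = 0.54486
p₀ = P(outcome | unexposed) = 276/1587 = 0.17391
PN = (p₁ − p₀)/p₁ = (0.54486 − 0.17391) / 0.54486 ≈ 0.68081.
Attributable cases ≈ PN × (exposed cases) = 0.68081 × 1166 ≈ 793.83.

about 794 cases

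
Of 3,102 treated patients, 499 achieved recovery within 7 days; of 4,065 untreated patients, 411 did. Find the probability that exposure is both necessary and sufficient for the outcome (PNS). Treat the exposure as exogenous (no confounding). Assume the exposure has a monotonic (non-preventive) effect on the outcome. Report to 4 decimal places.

p₁ = P(outcome | exposed) = 499/3102 = 0.16086
p₀ = P(outcome | unexposed) = 411/4065 = 0.10111
Under exogeneity and monotonicity, PNS = p₁ − p₀.
PNS = 0.16086 − 0.10111 = 0.059757

PNS ≈ 0.0598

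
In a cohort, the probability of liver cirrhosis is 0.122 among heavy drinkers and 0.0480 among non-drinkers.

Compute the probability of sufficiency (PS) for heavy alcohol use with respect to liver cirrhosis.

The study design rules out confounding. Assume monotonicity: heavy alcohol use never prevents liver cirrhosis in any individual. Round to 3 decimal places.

Let p₁ = 0.122, p₀ = 0.048.
Under exogeneity and monotonicity, PS = (p₁ − p₀) / (1 − p₀).
PS = (0.122 − 0.048) / (1 − 0.048) = 0.074 / 0.952 ≈ 0.0777

PS ≈ 0.078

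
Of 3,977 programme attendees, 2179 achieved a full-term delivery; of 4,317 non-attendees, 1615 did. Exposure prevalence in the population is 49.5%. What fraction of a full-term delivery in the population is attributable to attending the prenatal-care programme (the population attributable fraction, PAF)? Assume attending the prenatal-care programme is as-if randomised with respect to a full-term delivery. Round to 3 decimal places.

p₁ = P(outcome | exposed) = 2179/3977 = 0.5479
p₀ = P(outcome | unexposed) = 1615/4317 = 0.3741
Overall risk P(Y=1) = π·p₁ + (1−π)·p₀ = 0.495×0.5479 + 0.505×0.3741 = 0.46013.
Under exogeneity, PAF = [P(Y=1) − p₀] / P(Y=1).
PAF = (0.46013 − 0.3741) / 0.46013 ≈ 0.1870

PAF ≈ 0.187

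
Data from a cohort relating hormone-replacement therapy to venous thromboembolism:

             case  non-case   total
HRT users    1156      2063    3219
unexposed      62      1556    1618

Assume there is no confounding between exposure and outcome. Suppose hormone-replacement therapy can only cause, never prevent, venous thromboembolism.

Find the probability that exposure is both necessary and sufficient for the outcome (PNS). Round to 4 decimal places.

PNS ≈ 0.3208

p₁ = P(outcome | exposed) = 1156/3219 = 0.35912
p₀ = P(outcome | unexposed) = 62/1618 = 0.038319
Under exogeneity and monotonicity, PNS = p₁ − p₀.
PNS = 0.35912 − 0.038319 = 0.3208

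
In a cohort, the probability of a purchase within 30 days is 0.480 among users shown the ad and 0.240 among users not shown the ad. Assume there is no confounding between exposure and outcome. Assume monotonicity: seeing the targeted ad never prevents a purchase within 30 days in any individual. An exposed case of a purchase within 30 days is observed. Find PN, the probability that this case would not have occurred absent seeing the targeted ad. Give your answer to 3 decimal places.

Let p₁ = 0.48, p₀ = 0.24.
Under exogeneity and monotonicity, PN = (p₁ − p₀) / p₁.
PN = (0.48 − 0.24) / 0.48 = 0.24 / 0.48 ≈ 0.5000

PN ≈ 0.500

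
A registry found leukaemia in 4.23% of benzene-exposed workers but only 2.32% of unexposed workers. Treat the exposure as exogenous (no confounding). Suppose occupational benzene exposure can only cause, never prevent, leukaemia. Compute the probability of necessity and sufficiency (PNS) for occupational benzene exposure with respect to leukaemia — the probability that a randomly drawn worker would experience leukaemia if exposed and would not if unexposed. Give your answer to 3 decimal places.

PNS ≈ 0.019

p₁ = 0.0423, p₀ = 0.0232.
Under exogeneity and monotonicity, PNS = p₁ − p₀.
PNS = 0.0423 − 0.0232 = 0.0191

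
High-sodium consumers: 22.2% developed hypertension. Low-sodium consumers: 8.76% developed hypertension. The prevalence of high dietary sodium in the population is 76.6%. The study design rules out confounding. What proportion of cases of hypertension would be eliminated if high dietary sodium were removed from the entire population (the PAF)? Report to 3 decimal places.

p₁ = 0.222, p₀ = 0.0876.
Overall risk P(Y=1) = π·p₁ + (1−π)·p₀ = 0.766×0.222 + 0.234×0.0876 = 0.19055.
Under exogeneity, PAF = [P(Y=1) − p₀] / P(Y=1).
PAF = (0.19055 − 0.0876) / 0.19055 ≈ 0.5403

PAF ≈ 0.540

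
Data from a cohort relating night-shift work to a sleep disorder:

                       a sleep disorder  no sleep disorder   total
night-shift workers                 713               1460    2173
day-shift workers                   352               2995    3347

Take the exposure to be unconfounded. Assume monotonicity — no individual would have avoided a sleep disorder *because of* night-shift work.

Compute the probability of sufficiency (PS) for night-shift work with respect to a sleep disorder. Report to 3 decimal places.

p₁ = P(outcome | exposed) = 713/2173 = 0.32812
p₀ = P(outcome | unexposed) = 352/3347 = 0.10517
Under exogeneity and monotonicity, PS = (p₁ − p₀)/(1 − p₀).
PS = (0.32812 − 0.10517) / 0.89483 ≈ 0.2492

PS ≈ 0.249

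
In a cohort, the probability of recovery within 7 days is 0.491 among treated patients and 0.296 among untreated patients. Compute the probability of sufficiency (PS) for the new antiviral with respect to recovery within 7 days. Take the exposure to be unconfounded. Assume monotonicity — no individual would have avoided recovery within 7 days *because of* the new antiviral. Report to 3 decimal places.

PS ≈ 0.277

Let p₁ = 0.491, p₀ = 0.296.
Under exogeneity and monotonicity, PS = (p₁ − p₀) / (1 − p₀).
PS = (0.491 − 0.296) / (1 − 0.296) = 0.195 / 0.704 ≈ 0.2770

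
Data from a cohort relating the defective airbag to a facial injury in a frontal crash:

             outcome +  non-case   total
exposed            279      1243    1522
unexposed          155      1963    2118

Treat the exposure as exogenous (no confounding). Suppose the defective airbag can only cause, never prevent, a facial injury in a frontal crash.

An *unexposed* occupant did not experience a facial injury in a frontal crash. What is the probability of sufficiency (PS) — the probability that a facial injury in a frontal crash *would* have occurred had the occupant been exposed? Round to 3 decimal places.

PS ≈ 0.119

p₁ = P(outcome | exposed) = 279/1522 = 0.18331
p₀ = P(outcome | unexposed) = 155/2118 = 0.073182
Under exogeneity and monotonicity, PS = (p₁ − p₀) / (1 − p₀).
PS = (0.18331 − 0.073182) / (1 − 0.073182) = 0.11013 / 0.92682 ≈ 0.1188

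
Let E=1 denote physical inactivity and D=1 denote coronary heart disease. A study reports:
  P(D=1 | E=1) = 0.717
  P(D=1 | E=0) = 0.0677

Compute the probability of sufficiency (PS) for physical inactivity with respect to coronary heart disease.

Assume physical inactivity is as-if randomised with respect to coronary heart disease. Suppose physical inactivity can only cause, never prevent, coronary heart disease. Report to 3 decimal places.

Let p₁ = 0.717, p₀ = 0.0677.
Under exogeneity and monotonicity, PS = (p₁ − p₀) / (1 − p₀).
PS = (0.717 − 0.0677) / (1 − 0.0677) = 0.6493 / 0.9323 ≈ 0.6964

PS ≈ 0.696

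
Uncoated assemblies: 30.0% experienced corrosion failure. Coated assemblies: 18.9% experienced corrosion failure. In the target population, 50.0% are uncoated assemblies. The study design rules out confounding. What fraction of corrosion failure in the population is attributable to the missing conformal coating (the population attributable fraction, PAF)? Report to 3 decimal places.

p₁ = 0.3, p₀ = 0.189.
Overall risk P(Y=1) = π·p₁ + (1−π)·p₀ = 0.5×0.3 + 0.5×0.189 = 0.2445.
Under exogeneity, PAF = [P(Y=1) − p₀] / P(Y=1).
PAF = (0.2445 − 0.189) / 0.2445 ≈ 0.2270

PAF ≈ 0.227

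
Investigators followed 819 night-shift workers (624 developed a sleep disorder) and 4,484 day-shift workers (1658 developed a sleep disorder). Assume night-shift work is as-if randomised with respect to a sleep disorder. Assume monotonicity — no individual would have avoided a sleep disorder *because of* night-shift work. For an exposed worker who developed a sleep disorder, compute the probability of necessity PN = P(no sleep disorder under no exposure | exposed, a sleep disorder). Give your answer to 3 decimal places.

p₁ = P(outcome | exposed) = 624/819 = 0.7619
p₀ = P(outcome | unexposed) = 1658/4484 = 0.36976
Under exogeneity and monotonicity, PN = (p₁ − p₀) / p₁.
PN = (0.7619 − 0.36976) / 0.7619 = 0.39215 / 0.7619 ≈ 0.5147

PN ≈ 0.515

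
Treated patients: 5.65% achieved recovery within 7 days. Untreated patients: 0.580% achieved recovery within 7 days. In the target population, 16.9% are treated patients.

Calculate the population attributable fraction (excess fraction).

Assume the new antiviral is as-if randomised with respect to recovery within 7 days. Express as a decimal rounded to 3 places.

PAF ≈ 0.596

p₁ = 0.0565, p₀ = 0.0058.
Overall risk P(Y=1) = π·p₁ + (1−π)·p₀ = 0.169×0.0565 + 0.831×0.0058 = 0.014368.
Under exogeneity, PAF = [P(Y=1) − p₀] / P(Y=1).
PAF = (0.014368 − 0.0058) / 0.014368 ≈ 0.5963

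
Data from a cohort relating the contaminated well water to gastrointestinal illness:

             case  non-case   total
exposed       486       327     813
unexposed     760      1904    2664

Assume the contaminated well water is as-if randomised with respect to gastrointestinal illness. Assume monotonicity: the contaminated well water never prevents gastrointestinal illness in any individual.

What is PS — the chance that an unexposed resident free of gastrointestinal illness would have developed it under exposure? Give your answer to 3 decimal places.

p₁ = P(outcome | exposed) = 486/813 = 0.59779
p₀ = P(outcome | unexposed) = 760/2664 = 0.28529
Under exogeneity and monotonicity, PS = (p₁ − p₀) / (1 − p₀).
PS = (0.59779 − 0.28529) / (1 − 0.28529) = 0.3125 / 0.71471 ≈ 0.4372

PS ≈ 0.437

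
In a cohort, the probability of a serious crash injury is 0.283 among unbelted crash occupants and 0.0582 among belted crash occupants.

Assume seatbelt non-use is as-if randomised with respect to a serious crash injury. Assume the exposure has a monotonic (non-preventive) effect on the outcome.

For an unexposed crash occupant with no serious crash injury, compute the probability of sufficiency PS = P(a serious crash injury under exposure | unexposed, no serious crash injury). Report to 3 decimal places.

PS ≈ 0.239

Let p₁ = 0.283, p₀ = 0.0582.
Under exogeneity and monotonicity, PS = (p₁ − p₀) / (1 − p₀).
PS = (0.283 − 0.0582) / (1 − 0.0582) = 0.2248 / 0.9418 ≈ 0.2387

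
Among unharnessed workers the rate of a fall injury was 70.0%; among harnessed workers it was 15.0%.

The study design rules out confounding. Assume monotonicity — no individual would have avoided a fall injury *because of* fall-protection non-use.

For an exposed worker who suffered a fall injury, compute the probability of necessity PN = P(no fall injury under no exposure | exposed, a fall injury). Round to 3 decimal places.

p₁ = 0.7, p₀ = 0.15.
Under exogeneity and monotonicity, PN = (p₁ − p₀) / p₁.
PN = (0.7 − 0.15) / 0.7 = 0.55 / 0.7 ≈ 0.7857

PN ≈ 0.786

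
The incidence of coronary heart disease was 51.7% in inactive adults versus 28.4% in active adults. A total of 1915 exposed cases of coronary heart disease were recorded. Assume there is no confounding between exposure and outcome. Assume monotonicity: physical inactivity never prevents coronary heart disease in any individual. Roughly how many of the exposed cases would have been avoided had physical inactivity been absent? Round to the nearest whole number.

about 863 cases

p₁ = 0.517, p₀ = 0.284.
PN = (p₁ − p₀)/p₁ = (0.517 − 0.284) / 0.517 ≈ 0.45068.
Attributable cases ≈ PN × (exposed cases) = 0.45068 × 1915 ≈ 863.05.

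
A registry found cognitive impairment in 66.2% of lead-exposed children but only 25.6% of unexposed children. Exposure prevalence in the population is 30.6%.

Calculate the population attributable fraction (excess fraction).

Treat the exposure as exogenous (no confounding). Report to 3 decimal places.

p₁ = 0.662, p₀ = 0.256.
Overall risk P(Y=1) = π·p₁ + (1−π)·p₀ = 0.306×0.662 + 0.694×0.256 = 0.38024.
Under exogeneity, PAF = [P(Y=1) − p₀] / P(Y=1).
PAF = (0.38024 − 0.256) / 0.38024 ≈ 0.3267

PAF ≈ 0.327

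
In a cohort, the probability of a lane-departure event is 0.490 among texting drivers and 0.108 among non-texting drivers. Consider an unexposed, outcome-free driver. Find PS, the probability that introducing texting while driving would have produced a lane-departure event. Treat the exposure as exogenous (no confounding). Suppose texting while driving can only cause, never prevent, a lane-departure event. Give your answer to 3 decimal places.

Let p₁ = 0.49, p₀ = 0.108.
Under exogeneity and monotonicity, PS = (p₁ − p₀) / (1 − p₀).
PS = (0.49 − 0.108) / (1 − 0.108) = 0.382 / 0.892 ≈ 0.4283

PS ≈ 0.428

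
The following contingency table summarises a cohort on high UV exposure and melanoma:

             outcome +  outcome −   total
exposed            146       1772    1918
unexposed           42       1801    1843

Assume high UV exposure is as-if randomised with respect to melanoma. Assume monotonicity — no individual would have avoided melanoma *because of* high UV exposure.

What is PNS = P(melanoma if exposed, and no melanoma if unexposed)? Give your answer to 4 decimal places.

p₁ = P(outcome | exposed) = 146/1918 = 0.076121
p₀ = P(outcome | unexposed) = 42/1843 = 0.022789
Under exogeneity and monotonicity, PNS = p₁ − p₀.
PNS = 0.076121 − 0.022789 = 0.053332

PNS ≈ 0.0533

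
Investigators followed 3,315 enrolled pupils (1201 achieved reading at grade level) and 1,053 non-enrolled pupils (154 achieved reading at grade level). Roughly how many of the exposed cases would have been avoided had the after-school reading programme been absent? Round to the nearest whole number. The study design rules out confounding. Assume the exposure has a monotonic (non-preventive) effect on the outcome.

about 716 cases

p₁ = P(outcome | exposed) = 1201/3315 = 0.36229
p₀ = P(outcome | unexposed) = 154/1053 = 0.14625
PN = (p₁ − p₀)/p₁ = (0.36229 − 0.14625) / 0.36229 ≈ 0.59632.
Attributable cases ≈ PN × (exposed cases) = 0.59632 × 1201 ≈ 716.19.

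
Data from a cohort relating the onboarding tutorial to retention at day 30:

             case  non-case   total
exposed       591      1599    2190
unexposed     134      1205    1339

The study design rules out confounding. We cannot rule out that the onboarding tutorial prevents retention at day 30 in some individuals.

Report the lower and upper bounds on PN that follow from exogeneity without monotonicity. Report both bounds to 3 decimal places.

p₁ = P(outcome | exposed) = 591/2190 = 0.26986
p₀ = P(outcome | unexposed) = 134/1339 = 0.10007
Under exogeneity alone the bounds on PN are max{0,(p₁−p₀)/p₁} ≤ PN ≤ min{1,(1−p₀)/p₁}.
  lower = (p₁ − p₀)/p₁ = 0.16979 / 0.26986 ≈ 0.6292
  upper = min{1, (1 − p₀)/p₁} = 0.89993 / 0.26986 ≈ 3.3347 → capped at 1

0.629 ≤ PN ≤ 1.000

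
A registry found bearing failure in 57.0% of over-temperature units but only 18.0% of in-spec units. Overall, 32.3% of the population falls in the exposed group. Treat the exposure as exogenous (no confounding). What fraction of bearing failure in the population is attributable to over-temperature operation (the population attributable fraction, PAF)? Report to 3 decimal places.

PAF ≈ 0.412

p₁ = 0.57, p₀ = 0.18.
Overall risk P(Y=1) = π·p₁ + (1−π)·p₀ = 0.323×0.57 + 0.677×0.18 = 0.30597.
Under exogeneity, PAF = [P(Y=1) − p₀] / P(Y=1).
PAF = (0.30597 − 0.18) / 0.30597 ≈ 0.4117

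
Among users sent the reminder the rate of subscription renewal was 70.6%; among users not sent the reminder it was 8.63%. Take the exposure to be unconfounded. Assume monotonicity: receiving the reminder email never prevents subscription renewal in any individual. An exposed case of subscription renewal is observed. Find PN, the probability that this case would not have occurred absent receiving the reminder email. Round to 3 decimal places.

PN ≈ 0.878

p₁ = 0.706, p₀ = 0.0863.
Under exogeneity and monotonicity, PN = (p₁ − p₀) / p₁.
PN = (0.706 − 0.0863) / 0.706 = 0.6197 / 0.706 ≈ 0.8778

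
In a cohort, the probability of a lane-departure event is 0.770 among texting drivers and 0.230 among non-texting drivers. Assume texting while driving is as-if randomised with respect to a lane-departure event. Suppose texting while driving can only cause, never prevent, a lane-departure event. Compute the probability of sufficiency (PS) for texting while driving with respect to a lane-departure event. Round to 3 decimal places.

Let p₁ = 0.77, p₀ = 0.23.
Under exogeneity and monotonicity, PS = (p₁ − p₀) / (1 − p₀).
PS = (0.77 − 0.23) / (1 − 0.23) = 0.54 / 0.77 ≈ 0.7013

PS ≈ 0.701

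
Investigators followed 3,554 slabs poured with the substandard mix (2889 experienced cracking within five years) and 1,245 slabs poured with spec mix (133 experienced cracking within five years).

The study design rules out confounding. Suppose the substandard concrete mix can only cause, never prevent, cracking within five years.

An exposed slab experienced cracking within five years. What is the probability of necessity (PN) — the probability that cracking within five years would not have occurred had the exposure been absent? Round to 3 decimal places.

p₁ = P(outcome | exposed) = 2889/3554 = 0.81289
p₀ = P(outcome | unexposed) = 133/1245 = 0.10683
Under exogeneity and monotonicity, PN = (p₁ − p₀) / p₁.
PN = (0.81289 − 0.10683) / 0.81289 = 0.70606 / 0.81289 ≈ 0.8686

PN ≈ 0.869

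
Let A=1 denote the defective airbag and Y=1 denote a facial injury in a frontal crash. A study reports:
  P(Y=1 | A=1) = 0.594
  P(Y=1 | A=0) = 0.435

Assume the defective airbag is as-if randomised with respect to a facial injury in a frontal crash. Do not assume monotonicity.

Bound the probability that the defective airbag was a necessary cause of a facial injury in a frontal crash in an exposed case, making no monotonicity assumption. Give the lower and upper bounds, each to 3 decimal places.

Let p₁ = 0.594, p₀ = 0.435.
Under exogeneity alone the bounds on PN are max{0,(p₁−p₀)/p₁} ≤ PN ≤ min{1,(1−p₀)/p₁}.
  lower = (p₁ − p₀)/p₁ = 0.159 / 0.594 ≈ 0.2677
  upper = min{1, (1 − p₀)/p₁} = 0.565 / 0.594 ≈ 0.9512

0.268 ≤ PN ≤ 0.951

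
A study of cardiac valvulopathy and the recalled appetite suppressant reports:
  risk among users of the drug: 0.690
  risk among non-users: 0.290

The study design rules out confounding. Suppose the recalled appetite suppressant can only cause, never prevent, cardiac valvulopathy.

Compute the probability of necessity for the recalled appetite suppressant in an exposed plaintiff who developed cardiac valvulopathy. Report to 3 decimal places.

Let p₁ = 0.69, p₀ = 0.29.
Under exogeneity and monotonicity, PN = (p₁ − p₀) / p₁.
PN = (0.69 − 0.29) / 0.69 = 0.4 / 0.69 ≈ 0.5797

PN ≈ 0.580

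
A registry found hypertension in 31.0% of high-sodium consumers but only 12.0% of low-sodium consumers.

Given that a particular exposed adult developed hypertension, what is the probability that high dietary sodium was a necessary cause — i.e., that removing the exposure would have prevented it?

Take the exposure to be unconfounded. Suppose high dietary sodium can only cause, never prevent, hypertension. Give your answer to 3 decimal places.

p₁ = 0.31, p₀ = 0.12.
Under exogeneity and monotonicity, PN = (p₁ − p₀) / p₁.
PN = (0.31 − 0.12) / 0.31 = 0.19 / 0.31 ≈ 0.6129

PN ≈ 0.613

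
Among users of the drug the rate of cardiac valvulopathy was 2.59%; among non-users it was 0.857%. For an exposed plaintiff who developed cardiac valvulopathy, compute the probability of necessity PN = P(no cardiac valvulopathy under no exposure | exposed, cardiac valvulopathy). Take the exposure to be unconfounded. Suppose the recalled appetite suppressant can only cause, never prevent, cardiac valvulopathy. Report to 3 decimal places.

p₁ = 0.0259, p₀ = 0.00857.
Under exogeneity and monotonicity, PN = (p₁ − p₀) / p₁.
PN = (0.0259 − 0.00857) / 0.0259 = 0.01733 / 0.0259 ≈ 0.6691

PN ≈ 0.669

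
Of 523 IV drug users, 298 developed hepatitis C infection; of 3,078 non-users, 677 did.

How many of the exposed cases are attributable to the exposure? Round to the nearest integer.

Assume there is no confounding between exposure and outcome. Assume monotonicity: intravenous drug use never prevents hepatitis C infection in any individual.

about 183 cases

p₁ = P(outcome | exposed) = 298/523 = 0.56979
p₀ = P(outcome | unexposed) = 677/3078 = 0.21995
PN = (p₁ − p₀)/p₁ = (0.56979 − 0.21995) / 0.56979 ≈ 0.61398.
Attributable cases ≈ PN × (exposed cases) = 0.61398 × 298 ≈ 182.97.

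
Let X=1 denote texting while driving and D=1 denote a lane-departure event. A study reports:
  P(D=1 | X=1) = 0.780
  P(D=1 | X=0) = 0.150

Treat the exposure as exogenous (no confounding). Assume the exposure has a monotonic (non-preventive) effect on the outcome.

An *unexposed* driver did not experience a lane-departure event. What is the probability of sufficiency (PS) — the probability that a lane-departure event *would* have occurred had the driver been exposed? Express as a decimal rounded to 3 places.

PS ≈ 0.741

Let p₁ = 0.78, p₀ = 0.15.
Under exogeneity and monotonicity, PS = (p₁ − p₀) / (1 − p₀).
PS = (0.78 − 0.15) / (1 − 0.15) = 0.63 / 0.85 ≈ 0.7412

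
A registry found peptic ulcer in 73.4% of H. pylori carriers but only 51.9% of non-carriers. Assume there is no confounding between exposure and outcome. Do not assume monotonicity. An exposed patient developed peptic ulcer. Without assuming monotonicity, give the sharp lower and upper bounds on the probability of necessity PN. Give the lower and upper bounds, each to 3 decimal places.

p₁ = 0.734, p₀ = 0.519.
Under exogeneity alone the bounds on PN are max{0,(p₁−p₀)/p₁} ≤ PN ≤ min{1,(1−p₀)/p₁}.
  lower = (p₁ − p₀)/p₁ = 0.215 / 0.734 ≈ 0.2929
  upper = min{1, (1 − p₀)/p₁} = 0.481 / 0.734 ≈ 0.6553

0.293 ≤ PN ≤ 0.655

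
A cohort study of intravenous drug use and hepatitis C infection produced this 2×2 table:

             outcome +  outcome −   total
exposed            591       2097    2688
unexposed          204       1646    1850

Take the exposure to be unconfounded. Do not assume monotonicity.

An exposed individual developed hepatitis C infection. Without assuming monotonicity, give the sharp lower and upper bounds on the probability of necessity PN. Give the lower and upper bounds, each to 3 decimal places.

p₁ = P(outcome | exposed) = 591/2688 = 0.21987
p₀ = P(outcome | unexposed) = 204/1850 = 0.11027
Under exogeneity alone the bounds on PN are max{0,(p₁−p₀)/p₁} ≤ PN ≤ min{1,(1−p₀)/p₁}.
  lower = (p₁ − p₀)/p₁ = 0.1096 / 0.21987 ≈ 0.4985
  upper = min{1, (1 − p₀)/p₁} = 0.88973 / 0.21987 ≈ 4.0467 → capped at 1

0.498 ≤ PN ≤ 1.000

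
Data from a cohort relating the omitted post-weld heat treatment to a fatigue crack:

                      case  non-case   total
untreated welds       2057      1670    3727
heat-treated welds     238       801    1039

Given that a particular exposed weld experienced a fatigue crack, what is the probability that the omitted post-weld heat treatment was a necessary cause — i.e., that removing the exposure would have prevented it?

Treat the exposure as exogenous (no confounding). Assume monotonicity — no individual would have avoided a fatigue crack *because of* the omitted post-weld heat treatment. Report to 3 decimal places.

p₁ = P(outcome | exposed) = 2057/3727 = 0.55192
p₀ = P(outcome | unexposed) = 238/1039 = 0.22907
Under exogeneity and monotonicity, PN = (p₁ − p₀)/p₁.
PN = (0.55192 − 0.22907) / 0.55192 ≈ 0.5850

PN ≈ 0.585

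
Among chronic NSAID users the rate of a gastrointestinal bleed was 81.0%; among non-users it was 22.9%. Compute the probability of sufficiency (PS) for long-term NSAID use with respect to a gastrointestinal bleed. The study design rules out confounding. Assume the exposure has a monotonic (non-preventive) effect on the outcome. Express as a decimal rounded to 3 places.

PS ≈ 0.754

p₁ = 0.81, p₀ = 0.229.
Under exogeneity and monotonicity, PS = (p₁ − p₀) / (1 − p₀).
PS = (0.81 − 0.229) / (1 − 0.229) = 0.581 / 0.771 ≈ 0.7536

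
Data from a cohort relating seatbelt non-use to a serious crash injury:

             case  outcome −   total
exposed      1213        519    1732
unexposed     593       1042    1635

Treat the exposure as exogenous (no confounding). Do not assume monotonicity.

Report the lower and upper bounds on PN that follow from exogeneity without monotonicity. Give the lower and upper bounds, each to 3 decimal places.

0.482 ≤ PN ≤ 0.910

p₁ = P(outcome | exposed) = 1213/1732 = 0.70035
p₀ = P(outcome | unexposed) = 593/1635 = 0.36269
Under exogeneity alone the bounds on PN are max{0,(p₁−p₀)/p₁} ≤ PN ≤ min{1,(1−p₀)/p₁}.
  lower = (p₁ − p₀)/p₁ = 0.33766 / 0.70035 ≈ 0.4821
  upper = min{1, (1 − p₀)/p₁} = 0.63731 / 0.70035 ≈ 0.9100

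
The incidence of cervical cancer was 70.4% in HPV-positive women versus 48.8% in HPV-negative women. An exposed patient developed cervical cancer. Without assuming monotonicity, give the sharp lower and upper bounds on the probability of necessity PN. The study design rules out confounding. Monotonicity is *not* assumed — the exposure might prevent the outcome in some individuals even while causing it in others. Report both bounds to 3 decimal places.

0.307 ≤ PN ≤ 0.727

p₁ = 0.704, p₀ = 0.488.
Under exogeneity alone the bounds on PN are max{0,(p₁−p₀)/p₁} ≤ PN ≤ min{1,(1−p₀)/p₁}.
  lower = (p₁ − p₀)/p₁ = 0.216 / 0.704 ≈ 0.3068
  upper = min{1, (1 − p₀)/p₁} = 0.512 / 0.704 ≈ 0.7273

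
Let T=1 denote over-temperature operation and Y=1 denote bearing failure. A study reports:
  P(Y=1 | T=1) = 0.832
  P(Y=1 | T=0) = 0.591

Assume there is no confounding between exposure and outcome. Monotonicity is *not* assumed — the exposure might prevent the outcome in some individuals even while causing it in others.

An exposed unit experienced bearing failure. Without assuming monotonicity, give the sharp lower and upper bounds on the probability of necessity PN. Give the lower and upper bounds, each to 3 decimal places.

Let p₁ = 0.832, p₀ = 0.591.
Under exogeneity alone the bounds on PN are max{0,(p₁−p₀)/p₁} ≤ PN ≤ min{1,(1−p₀)/p₁}.
  lower = (p₁ − p₀)/p₁ = 0.241 / 0.832 ≈ 0.2897
  upper = min{1, (1 − p₀)/p₁} = 0.409 / 0.832 ≈ 0.4916

0.290 ≤ PN ≤ 0.492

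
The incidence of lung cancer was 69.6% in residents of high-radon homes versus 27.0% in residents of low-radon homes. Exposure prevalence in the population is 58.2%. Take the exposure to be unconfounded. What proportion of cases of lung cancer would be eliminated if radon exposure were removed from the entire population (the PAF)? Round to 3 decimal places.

p₁ = 0.696, p₀ = 0.27.
Overall risk P(Y=1) = π·p₁ + (1−π)·p₀ = 0.582×0.696 + 0.418×0.27 = 0.51793.
Under exogeneity, PAF = [P(Y=1) − p₀] / P(Y=1).
PAF = (0.51793 − 0.27) / 0.51793 ≈ 0.4787

PAF ≈ 0.479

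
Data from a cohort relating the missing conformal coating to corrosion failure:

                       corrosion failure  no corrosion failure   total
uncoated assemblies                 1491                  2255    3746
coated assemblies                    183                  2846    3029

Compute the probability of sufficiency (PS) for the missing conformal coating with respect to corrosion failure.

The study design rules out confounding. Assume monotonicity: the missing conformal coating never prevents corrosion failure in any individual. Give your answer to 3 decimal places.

PS ≈ 0.359

p₁ = P(outcome | exposed) = 1491/3746 = 0.39802
p₀ = P(outcome | unexposed) = 183/3029 = 0.060416
Under exogeneity and monotonicity, PS = (p₁ − p₀)/(1 − p₀).
PS = (0.39802 − 0.060416) / 0.93958 ≈ 0.3593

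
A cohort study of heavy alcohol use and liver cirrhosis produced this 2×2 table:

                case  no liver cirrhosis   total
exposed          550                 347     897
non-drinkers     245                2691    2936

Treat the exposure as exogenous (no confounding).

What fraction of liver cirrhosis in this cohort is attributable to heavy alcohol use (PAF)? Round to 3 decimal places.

PAF ≈ 0.598

p₁ = P(outcome | exposed) = 550/897 = 0.61315
p₀ = P(outcome | unexposed) = 245/2936 = 0.083447
Exposure prevalence π = 897/3833 = 0.23402; overall risk P(Y=1) = 0.20741.
Under exogeneity, PAF = [P(Y=1) − p₀]/P(Y=1).
PAF = (0.20741 − 0.083447) / 0.20741 ≈ 0.5977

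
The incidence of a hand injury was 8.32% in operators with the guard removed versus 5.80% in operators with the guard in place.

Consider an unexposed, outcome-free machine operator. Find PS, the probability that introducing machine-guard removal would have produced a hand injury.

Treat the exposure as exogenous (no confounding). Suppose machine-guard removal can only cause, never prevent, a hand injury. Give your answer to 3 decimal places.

PS ≈ 0.027

p₁ = 0.0832, p₀ = 0.058.
Under exogeneity and monotonicity, PS = (p₁ − p₀) / (1 − p₀).
PS = (0.0832 − 0.058) / (1 − 0.058) = 0.0252 / 0.942 ≈ 0.0268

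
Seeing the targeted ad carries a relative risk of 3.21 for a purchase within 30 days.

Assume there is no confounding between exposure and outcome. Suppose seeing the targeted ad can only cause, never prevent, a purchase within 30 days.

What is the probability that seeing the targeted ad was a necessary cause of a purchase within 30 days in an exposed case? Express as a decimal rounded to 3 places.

PN ≈ 0.688

Under exogeneity and monotonicity, PN = (RR − 1) / RR = 1 − 1/RR.
PN = (3.21 − 1) / 3.21 = 2.21 / 3.21 ≈ 0.6885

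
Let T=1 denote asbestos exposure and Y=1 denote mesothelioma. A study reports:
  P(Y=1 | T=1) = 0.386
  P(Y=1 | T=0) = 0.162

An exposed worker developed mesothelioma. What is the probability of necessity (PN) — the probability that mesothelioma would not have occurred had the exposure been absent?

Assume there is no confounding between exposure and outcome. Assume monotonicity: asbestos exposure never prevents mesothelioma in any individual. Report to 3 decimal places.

Let p₁ = 0.386, p₀ = 0.162.
Under exogeneity and monotonicity, PN = (p₁ − p₀) / p₁.
PN = (0.386 − 0.162) / 0.386 = 0.224 / 0.386 ≈ 0.5803

PN ≈ 0.580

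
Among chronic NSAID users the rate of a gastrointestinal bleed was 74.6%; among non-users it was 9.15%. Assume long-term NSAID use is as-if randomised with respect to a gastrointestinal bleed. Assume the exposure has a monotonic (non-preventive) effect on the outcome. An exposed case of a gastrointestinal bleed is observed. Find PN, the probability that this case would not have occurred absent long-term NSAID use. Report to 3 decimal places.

PN ≈ 0.877

p₁ = 0.746, p₀ = 0.0915.
Under exogeneity and monotonicity, PN = (p₁ − p₀) / p₁.
PN = (0.746 − 0.0915) / 0.746 = 0.6545 / 0.746 ≈ 0.8773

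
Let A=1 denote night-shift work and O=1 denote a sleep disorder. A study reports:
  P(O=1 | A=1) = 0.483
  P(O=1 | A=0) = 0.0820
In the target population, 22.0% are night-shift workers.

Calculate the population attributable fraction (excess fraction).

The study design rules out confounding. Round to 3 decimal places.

PAF ≈ 0.518

Let p₁ = 0.483, p₀ = 0.082.
Overall risk P(Y=1) = π·p₁ + (1−π)·p₀ = 0.22×0.483 + 0.78×0.082 = 0.17022.
Under exogeneity, PAF = [P(Y=1) − p₀] / P(Y=1).
PAF = (0.17022 − 0.082) / 0.17022 ≈ 0.5183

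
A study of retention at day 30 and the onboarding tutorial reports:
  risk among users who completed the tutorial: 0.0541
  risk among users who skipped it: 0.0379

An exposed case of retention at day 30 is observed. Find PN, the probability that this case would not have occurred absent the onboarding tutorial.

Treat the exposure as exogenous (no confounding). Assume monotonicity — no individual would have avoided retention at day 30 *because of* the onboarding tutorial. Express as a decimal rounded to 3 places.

PN ≈ 0.299

Let p₁ = 0.0541, p₀ = 0.0379.
Under exogeneity and monotonicity, PN = (p₁ − p₀) / p₁.
PN = (0.0541 − 0.0379) / 0.0541 = 0.0162 / 0.0541 ≈ 0.2994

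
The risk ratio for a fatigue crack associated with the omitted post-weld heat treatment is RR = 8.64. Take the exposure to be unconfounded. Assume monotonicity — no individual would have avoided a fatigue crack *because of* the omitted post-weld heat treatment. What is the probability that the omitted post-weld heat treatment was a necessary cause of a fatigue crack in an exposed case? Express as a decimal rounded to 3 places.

Under exogeneity and monotonicity, PN = (RR − 1) / RR = 1 − 1/RR.
PN = (8.64 − 1) / 8.64 = 7.64 / 8.64 ≈ 0.8843

PN ≈ 0.884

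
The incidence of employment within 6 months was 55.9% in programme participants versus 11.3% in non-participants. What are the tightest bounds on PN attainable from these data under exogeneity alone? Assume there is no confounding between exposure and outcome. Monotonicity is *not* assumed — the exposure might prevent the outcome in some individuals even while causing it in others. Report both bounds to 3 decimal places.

p₁ = 0.559, p₀ = 0.113.
Under exogeneity alone the bounds on PN are max{0,(p₁−p₀)/p₁} ≤ PN ≤ min{1,(1−p₀)/p₁}.
  lower = (p₁ − p₀)/p₁ = 0.446 / 0.559 ≈ 0.7979
  upper = min{1, (1 − p₀)/p₁} = 0.887 / 0.559 ≈ 1.5868 → capped at 1

0.798 ≤ PN ≤ 1.000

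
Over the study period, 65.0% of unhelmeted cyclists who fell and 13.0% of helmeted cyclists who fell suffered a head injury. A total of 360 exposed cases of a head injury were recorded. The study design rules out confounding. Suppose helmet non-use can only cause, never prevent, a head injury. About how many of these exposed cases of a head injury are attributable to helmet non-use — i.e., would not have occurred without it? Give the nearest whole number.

about 288 cases

p₁ = 0.65, p₀ = 0.13.
PN = (p₁ − p₀)/p₁ = (0.65 − 0.13) / 0.65 ≈ 0.80000.
Attributable cases ≈ PN × (exposed cases) = 0.80000 × 360 ≈ 288.00.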